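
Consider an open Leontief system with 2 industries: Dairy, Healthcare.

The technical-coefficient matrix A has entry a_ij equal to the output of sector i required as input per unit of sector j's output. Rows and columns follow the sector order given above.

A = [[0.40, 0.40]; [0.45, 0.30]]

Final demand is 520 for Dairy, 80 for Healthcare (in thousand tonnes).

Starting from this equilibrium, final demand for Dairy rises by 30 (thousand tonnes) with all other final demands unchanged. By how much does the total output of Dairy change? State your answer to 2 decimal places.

Δx_D = 87.50

I − A =
  [   0.60    -0.40]
  [  -0.45     0.70]
det(I−A) = (0.60)(0.70) − (-0.40)(-0.45) = 0.2400
adj(I−A) = [[0.70, 0.40], [0.45, 0.60]]
(I − A)⁻¹ = adj(I−A) / det(I−A) ≈
  [   2.9167     1.6667]
  [   1.8750     2.5000]
Δx = (I − A)⁻¹ Δd with Δd having +30 in the Dairy component and 0 elsewhere.
So Δx_D = L_DD · (+30), where L_DD = adj(I−A)_DD / det(I−A) = 0.70 / 0.2400.
Δx_D = 0.70 × (+30) / 0.2400 = 21.00 / 0.2400 = 87.50.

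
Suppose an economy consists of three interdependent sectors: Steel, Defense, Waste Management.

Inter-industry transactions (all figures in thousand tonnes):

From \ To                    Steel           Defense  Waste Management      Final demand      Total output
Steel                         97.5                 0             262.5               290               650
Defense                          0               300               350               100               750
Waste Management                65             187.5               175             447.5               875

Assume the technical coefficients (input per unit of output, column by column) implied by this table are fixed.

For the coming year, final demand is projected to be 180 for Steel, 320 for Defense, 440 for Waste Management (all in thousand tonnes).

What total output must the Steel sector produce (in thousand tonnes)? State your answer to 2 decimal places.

x_1 = 562.62

Technical coefficients a_ij = z_ij / X_j:
  a_11 = 97.5/650 = 0.15, a_21 = 0/650 = 0.00, a_31 = 65/650 = 0.10
  a_12 = 0/750 = 0.00, a_22 = 300/750 = 0.40, a_32 = 187.5/750 = 0.25
  a_13 = 262.5/875 = 0.30, a_23 = 350/875 = 0.40, a_33 = 175/875 = 0.20
I − A =
  [   0.85     0.00    -0.30]
  [   0.00     0.60    -0.40]
  [  -0.10    -0.25     0.80]
Cofactors of I−A, C_ij = (−1)^(i+j)·(minor ij) (rows/columns in the sector order above):
  C_11 = (0.60)(0.80) − (-0.40)(-0.25) = 0.3800
  C_12 = −[(0.00)(0.80) − (-0.40)(-0.10)] = 0.0400
  C_13 = (0.00)(-0.25) − (0.60)(-0.10) = 0.0600
  C_21 = −[(0.00)(0.80) − (-0.30)(-0.25)] = 0.0750
  C_22 = (0.85)(0.80) − (-0.30)(-0.10) = 0.6500
  C_23 = −[(0.85)(-0.25) − (0.00)(-0.10)] = 0.2125
  C_31 = (0.00)(-0.40) − (-0.30)(0.60) = 0.1800
  C_32 = −[(0.85)(-0.40) − (-0.30)(0.00)] = 0.3400
  C_33 = (0.85)(0.60) − (0.00)(0.00) = 0.5100
det(I−A) = Σ_j (I−A)_1j·C_1j = (0.85)(0.3800) + (0.00)(0.0400) + (-0.30)(0.0600) = 0.3050
adj(I−A) = Cᵀ =
  [ 0.3800   0.0750   0.1800]
  [ 0.0400   0.6500   0.3400]
  [ 0.0600   0.2125   0.5100]
(I − A)⁻¹ = adj(I−A) / det(I−A) ≈
  [   1.2459     0.2459     0.5902]
  [   0.1311     2.1311     1.1148]
  [   0.1967     0.6967     1.6721]
x = (I − A)⁻¹ d = adj(I−A)·d / det(I−A), with det(I−A) = 0.3050:
  x_1 = (0.3800·180 + 0.0750·320 + 0.1800·440) / 0.3050 = 171.60 / 0.3050 ≈ 562.62
  x_2 = (0.0400·180 + 0.6500·320 + 0.3400·440) / 0.3050 = 364.80 / 0.3050 ≈ 1196.07
  x_3 = (0.0600·180 + 0.2125·320 + 0.5100·440) / 0.3050 = 303.20 / 0.3050 ≈ 994.10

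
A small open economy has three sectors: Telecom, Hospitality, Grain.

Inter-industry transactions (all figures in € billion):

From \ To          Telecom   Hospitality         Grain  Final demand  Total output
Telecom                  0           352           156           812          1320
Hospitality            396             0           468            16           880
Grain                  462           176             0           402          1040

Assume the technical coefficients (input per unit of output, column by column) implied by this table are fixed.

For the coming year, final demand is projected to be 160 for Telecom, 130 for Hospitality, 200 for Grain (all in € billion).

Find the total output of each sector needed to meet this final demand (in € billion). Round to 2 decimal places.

x_T = 401.95, x_H = 443.84, x_G = 429.45

Technical coefficients a_ij = z_ij / X_j:
  a_TT = 0/1320 = 0.00, a_HT = 396/1320 = 0.30, a_GT = 462/1320 = 0.35
  a_TH = 352/880 = 0.40, a_HH = 0/880 = 0.00, a_GH = 176/880 = 0.20
  a_TG = 156/1040 = 0.15, a_HG = 468/1040 = 0.45, a_GG = 0/1040 = 0.00
I − A =
  [   1.00    -0.40    -0.15]
  [  -0.30     1.00    -0.45]
  [  -0.35    -0.20     1.00]
Cofactors of I−A, C_ij = (−1)^(i+j)·(minor ij) (rows/columns in the sector order above):
  C_11 = (1.00)(1.00) − (-0.45)(-0.20) = 0.9100
  C_12 = −[(-0.30)(1.00) − (-0.45)(-0.35)] = 0.4575
  C_13 = (-0.30)(-0.20) − (1.00)(-0.35) = 0.4100
  C_21 = −[(-0.40)(1.00) − (-0.15)(-0.20)] = 0.4300
  C_22 = (1.00)(1.00) − (-0.15)(-0.35) = 0.9475
  C_23 = −[(1.00)(-0.20) − (-0.40)(-0.35)] = 0.3400
  C_31 = (-0.40)(-0.45) − (-0.15)(1.00) = 0.3300
  C_32 = −[(1.00)(-0.45) − (-0.15)(-0.30)] = 0.4950
  C_33 = (1.00)(1.00) − (-0.40)(-0.30) = 0.8800
det(I−A) = Σ_j (I−A)_1j·C_1j = (1.00)(0.9100) + (-0.40)(0.4575) + (-0.15)(0.4100) = 0.6655
adj(I−A) = Cᵀ =
  [ 0.9100   0.4300   0.3300]
  [ 0.4575   0.9475   0.4950]
  [ 0.4100   0.3400   0.8800]
(I − A)⁻¹ = adj(I−A) / det(I−A) ≈
  [   1.3674     0.6461     0.4959]
  [   0.6875     1.4237     0.7438]
  [   0.6161     0.5109     1.3223]
x = (I − A)⁻¹ d = adj(I−A)·d / det(I−A), with det(I−A) = 0.6655:
  x_T = (0.9100·160 + 0.4300·130 + 0.3300·200) / 0.6655 = 267.50 / 0.6655 ≈ 401.95
  x_H = (0.4575·160 + 0.9475·130 + 0.4950·200) / 0.6655 = 295.375 / 0.6655 ≈ 443.84
  x_G = (0.4100·160 + 0.3400·130 + 0.8800·200) / 0.6655 = 285.80 / 0.6655 ≈ 429.45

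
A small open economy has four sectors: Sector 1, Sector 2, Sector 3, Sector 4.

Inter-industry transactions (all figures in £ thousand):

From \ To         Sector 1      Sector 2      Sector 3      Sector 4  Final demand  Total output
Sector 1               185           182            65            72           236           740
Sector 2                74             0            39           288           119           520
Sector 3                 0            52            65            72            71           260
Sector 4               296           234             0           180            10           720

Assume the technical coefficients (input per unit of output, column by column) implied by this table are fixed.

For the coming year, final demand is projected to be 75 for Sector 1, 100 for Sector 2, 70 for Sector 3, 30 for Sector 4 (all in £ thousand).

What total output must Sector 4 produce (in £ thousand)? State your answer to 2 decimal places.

x_4 = 464.29

Technical coefficients a_ij = z_ij / X_j:
  a_11 = 185/740 = 0.25, a_21 = 74/740 = 0.10, a_31 = 0/740 = 0.00, a_41 = 296/740 = 0.40
  a_12 = 182/520 = 0.35, a_22 = 0/520 = 0.00, a_32 = 52/520 = 0.10, a_42 = 234/520 = 0.45
  a_13 = 65/260 = 0.25, a_23 = 39/260 = 0.15, a_33 = 65/260 = 0.25, a_43 = 0/260 = 0.00
  a_14 = 72/720 = 0.10, a_24 = 288/720 = 0.40, a_34 = 72/720 = 0.10, a_44 = 180/720 = 0.25
I − A =
  [   0.75    -0.35    -0.25    -0.10]
  [  -0.10     1.00    -0.15    -0.40]
  [   0.00    -0.10     0.75    -0.10]
  [  -0.40    -0.45     0.00     0.75]
Compute the cofactors C_ij = (−1)^(i+j)·(3×3 minor ij) of I−A; the adjugate is their transpose:
adj(I−A) = Cᵀ =
  [ 0.409500   0.260625   0.188625   0.218750]
  [ 0.182250   0.381875   0.137125   0.246250]
  [ 0.068000   0.100000   0.300750   0.102500]
  [ 0.327750   0.368125   0.182875   0.522500]
det(I−A) = Σ_j (I−A)_1j·C_1j = (0.75)(0.409500) + (-0.35)(0.182250) + (-0.25)(0.068000) + (-0.10)(0.327750) = 0.1935625
(I − A)⁻¹ = adj(I−A) / det(I−A) ≈
  [   2.1156     1.3465     0.9745     1.1301]
  [   0.9416     1.9729     0.7084     1.2722]
  [   0.3513     0.5166     1.5538     0.5295]
  [   1.6933     1.9018     0.9448     2.6994]
x = (I − A)⁻¹ d = adj(I−A)·d / det(I−A), with det(I−A) = 0.1935625:
  x_1 = (0.409500·75 + 0.260625·100 + 0.188625·70 + 0.218750·30) / 0.1935625 = 76.54125 / 0.1935625 ≈ 395.43
  x_2 = (0.182250·75 + 0.381875·100 + 0.137125·70 + 0.246250·30) / 0.1935625 = 68.8425 / 0.1935625 ≈ 355.66
  x_3 = (0.068000·75 + 0.100000·100 + 0.300750·70 + 0.102500·30) / 0.1935625 = 39.2275 / 0.1935625 ≈ 202.66
  x_4 = (0.327750·75 + 0.368125·100 + 0.182875·70 + 0.522500·30) / 0.1935625 = 89.87 / 0.1935625 ≈ 464.29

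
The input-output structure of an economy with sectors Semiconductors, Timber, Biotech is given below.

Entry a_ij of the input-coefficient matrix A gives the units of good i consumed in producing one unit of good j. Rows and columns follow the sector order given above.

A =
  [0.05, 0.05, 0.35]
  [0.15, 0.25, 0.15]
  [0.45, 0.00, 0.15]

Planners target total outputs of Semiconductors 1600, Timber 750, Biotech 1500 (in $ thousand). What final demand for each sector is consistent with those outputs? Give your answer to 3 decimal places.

I − A =
  [   0.95    -0.05    -0.35]
  [  -0.15     0.75    -0.15]
  [  -0.45     0.00     0.85]
d = (I − A) x:
  d_S = (+0.95)·1600 + (-0.05)·750 + (-0.35)·1500 = 957.500
  d_T = (-0.15)·1600 + (+0.75)·750 + (-0.15)·1500 = 97.500
  d_B = (-0.45)·1600 + (+0.00)·750 + (+0.85)·1500 = 555.000

d_S = 957.500, d_T = 97.500, d_B = 555.000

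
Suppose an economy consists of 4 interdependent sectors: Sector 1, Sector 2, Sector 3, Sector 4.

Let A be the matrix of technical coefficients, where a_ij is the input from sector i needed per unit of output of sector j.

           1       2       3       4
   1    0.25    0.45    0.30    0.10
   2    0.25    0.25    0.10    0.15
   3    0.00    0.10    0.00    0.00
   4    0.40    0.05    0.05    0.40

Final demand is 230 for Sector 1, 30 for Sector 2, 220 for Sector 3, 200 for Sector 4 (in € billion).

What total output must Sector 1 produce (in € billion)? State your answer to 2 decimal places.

x_1 = 897.52

I − A =
  [   0.75    -0.45    -0.30    -0.10]
  [  -0.25     0.75    -0.10    -0.15]
  [   0.00    -0.10     1.00     0.00]
  [  -0.40    -0.05    -0.05     0.60]
Compute the cofactors C_ij = (−1)^(i+j)·(3×3 minor ij) of I−A; the adjugate is their transpose:
adj(I−A) = Cᵀ =
  [ 0.435750   0.293500   0.167375   0.146000]
  [ 0.210000   0.410000   0.110875   0.137500]
  [ 0.021000   0.041000   0.206125   0.013750]
  [ 0.309750   0.233250   0.138000   0.435000]
det(I−A) = Σ_j (I−A)_1j·C_1j = (0.75)(0.435750) + (-0.45)(0.210000) + (-0.30)(0.021000) + (-0.10)(0.309750) = 0.1950375
(I − A)⁻¹ = adj(I−A) / det(I−A) ≈
  [   2.2342     1.5048     0.8582     0.7486]
  [   1.0767     2.1022     0.5685     0.7050]
  [   0.1077     0.2102     1.0568     0.0705]
  [   1.5882     1.1959     0.7076     2.2303]
x = (I − A)⁻¹ d = adj(I−A)·d / det(I−A), with det(I−A) = 0.1950375:
  x_1 = (0.435750·230 + 0.293500·30 + 0.167375·220 + 0.146000·200) / 0.1950375 = 175.05 / 0.1950375 ≈ 897.52
  x_2 = (0.210000·230 + 0.410000·30 + 0.110875·220 + 0.137500·200) / 0.1950375 = 112.4925 / 0.1950375 ≈ 576.77
  x_3 = (0.021000·230 + 0.041000·30 + 0.206125·220 + 0.013750·200) / 0.1950375 = 54.1575 / 0.1950375 ≈ 277.68
  x_4 = (0.309750·230 + 0.233250·30 + 0.138000·220 + 0.435000·200) / 0.1950375 = 195.60 / 0.1950375 ≈ 1002.88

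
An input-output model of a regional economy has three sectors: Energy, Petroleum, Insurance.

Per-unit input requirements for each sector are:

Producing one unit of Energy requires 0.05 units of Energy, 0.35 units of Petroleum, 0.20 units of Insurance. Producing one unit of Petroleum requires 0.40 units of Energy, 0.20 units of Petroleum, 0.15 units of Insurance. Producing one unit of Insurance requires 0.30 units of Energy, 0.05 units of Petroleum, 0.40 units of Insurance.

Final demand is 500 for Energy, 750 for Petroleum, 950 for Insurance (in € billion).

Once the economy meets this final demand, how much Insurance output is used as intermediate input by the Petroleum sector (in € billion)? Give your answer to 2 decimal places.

z_32 = 321.77

I − A =
  [   0.95    -0.40    -0.30]
  [  -0.35     0.80    -0.05]
  [  -0.20    -0.15     0.60]
Cofactors of I−A, C_ij = (−1)^(i+j)·(minor ij) (rows/columns in the sector order above):
  C_11 = (0.80)(0.60) − (-0.05)(-0.15) = 0.4725
  C_12 = −[(-0.35)(0.60) − (-0.05)(-0.20)] = 0.2200
  C_13 = (-0.35)(-0.15) − (0.80)(-0.20) = 0.2125
  C_21 = −[(-0.40)(0.60) − (-0.30)(-0.15)] = 0.2850
  C_22 = (0.95)(0.60) − (-0.30)(-0.20) = 0.5100
  C_23 = −[(0.95)(-0.15) − (-0.40)(-0.20)] = 0.2225
  C_31 = (-0.40)(-0.05) − (-0.30)(0.80) = 0.2600
  C_32 = −[(0.95)(-0.05) − (-0.30)(-0.35)] = 0.1525
  C_33 = (0.95)(0.80) − (-0.40)(-0.35) = 0.6200
det(I−A) = Σ_j (I−A)_1j·C_1j = (0.95)(0.4725) + (-0.40)(0.2200) + (-0.30)(0.2125) = 0.297125
adj(I−A) = Cᵀ =
  [ 0.4725   0.2850   0.2600]
  [ 0.2200   0.5100   0.1525]
  [ 0.2125   0.2225   0.6200]
(I − A)⁻¹ = adj(I−A) / det(I−A) ≈
  [   1.5902     0.9592     0.8751]
  [   0.7404     1.7164     0.5133]
  [   0.7152     0.7488     2.0867]
First solve x = (I − A)⁻¹ d = adj(I−A)·d / det(I−A); in particular x_2 = (0.2200·500 + 0.5100·750 + 0.1525·950) / 0.297125 = 637.375 / 0.297125 ≈ 2145.1409.
Intermediate flow from 3 to 2: z_32 = a_32 · x_2 = 0.15 × 637.375 / 0.297125 = 95.60625 / 0.297125 ≈ 321.77.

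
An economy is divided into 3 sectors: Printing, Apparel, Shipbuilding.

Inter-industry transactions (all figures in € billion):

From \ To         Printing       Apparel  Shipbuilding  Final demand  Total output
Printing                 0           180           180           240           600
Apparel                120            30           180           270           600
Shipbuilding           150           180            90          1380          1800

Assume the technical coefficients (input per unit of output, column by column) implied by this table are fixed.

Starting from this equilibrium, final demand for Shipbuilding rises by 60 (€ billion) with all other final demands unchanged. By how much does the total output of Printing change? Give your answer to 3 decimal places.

Technical coefficients a_ij = z_ij / X_j:
  a_PP = 0/600 = 0.00, a_AP = 120/600 = 0.20, a_SP = 150/600 = 0.25
  a_PA = 180/600 = 0.30, a_AA = 30/600 = 0.05, a_SA = 180/600 = 0.30
  a_PS = 180/1800 = 0.10, a_AS = 180/1800 = 0.10, a_SS = 90/1800 = 0.05
I − A =
  [   1.00    -0.30    -0.10]
  [  -0.20     0.95    -0.10]
  [  -0.25    -0.30     0.95]
Cofactors of I−A, C_ij = (−1)^(i+j)·(minor ij) (rows/columns in the sector order above):
  C_11 = (0.95)(0.95) − (-0.10)(-0.30) = 0.8725
  C_12 = −[(-0.20)(0.95) − (-0.10)(-0.25)] = 0.2150
  C_13 = (-0.20)(-0.30) − (0.95)(-0.25) = 0.2975
  C_21 = −[(-0.30)(0.95) − (-0.10)(-0.30)] = 0.3150
  C_22 = (1.00)(0.95) − (-0.10)(-0.25) = 0.9250
  C_23 = −[(1.00)(-0.30) − (-0.30)(-0.25)] = 0.3750
  C_31 = (-0.30)(-0.10) − (-0.10)(0.95) = 0.1250
  C_32 = −[(1.00)(-0.10) − (-0.10)(-0.20)] = 0.1200
  C_33 = (1.00)(0.95) − (-0.30)(-0.20) = 0.8900
det(I−A) = Σ_j (I−A)_1j·C_1j = (1.00)(0.8725) + (-0.30)(0.2150) + (-0.10)(0.2975) = 0.77825
adj(I−A) = Cᵀ =
  [ 0.8725   0.3150   0.1250]
  [ 0.2150   0.9250   0.1200]
  [ 0.2975   0.3750   0.8900]
(I − A)⁻¹ = adj(I−A) / det(I−A) ≈
  [   1.1211     0.4048     0.1606]
  [   0.2763     1.1886     0.1542]
  [   0.3823     0.4819     1.1436]
Δx = (I − A)⁻¹ Δd with Δd having +60 in the Shipbuilding component and 0 elsewhere.
So Δx_P = L_PS · (+60), where L_PS = adj(I−A)_PS / det(I−A) = 0.1250 / 0.77825.
Δx_P = 0.1250 × (+60) / 0.77825 = 7.50 / 0.77825 ≈ 9.637.

Δx_P = 9.637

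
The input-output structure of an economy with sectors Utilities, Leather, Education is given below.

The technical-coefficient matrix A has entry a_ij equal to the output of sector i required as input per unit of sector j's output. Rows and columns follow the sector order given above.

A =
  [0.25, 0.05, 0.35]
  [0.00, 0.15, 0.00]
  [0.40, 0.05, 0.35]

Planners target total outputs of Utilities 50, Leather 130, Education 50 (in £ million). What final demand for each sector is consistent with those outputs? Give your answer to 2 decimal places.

d_1 = 13.50, d_2 = 110.50, d_3 = 6.00

I − A =
  [   0.75    -0.05    -0.35]
  [   0.00     0.85     0.00]
  [  -0.40    -0.05     0.65]
d = (I − A) x:
  d_1 = (+0.75)·50 + (-0.05)·130 + (-0.35)·50 = 13.50
  d_2 = (+0.00)·50 + (+0.85)·130 + (+0.00)·50 = 110.50
  d_3 = (-0.40)·50 + (-0.05)·130 + (+0.65)·50 = 6.00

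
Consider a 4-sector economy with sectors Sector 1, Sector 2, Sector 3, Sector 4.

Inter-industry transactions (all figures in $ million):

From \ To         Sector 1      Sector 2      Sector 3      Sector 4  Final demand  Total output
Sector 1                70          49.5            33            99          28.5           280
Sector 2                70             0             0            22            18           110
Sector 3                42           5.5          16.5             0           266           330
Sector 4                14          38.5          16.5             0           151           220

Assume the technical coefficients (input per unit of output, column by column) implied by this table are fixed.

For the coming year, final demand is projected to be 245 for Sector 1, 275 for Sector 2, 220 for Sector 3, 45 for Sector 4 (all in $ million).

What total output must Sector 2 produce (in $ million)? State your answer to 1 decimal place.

x_2 = 520.5

Technical coefficients a_ij = z_ij / X_j:
  a_11 = 70/280 = 0.25, a_21 = 70/280 = 0.25, a_31 = 42/280 = 0.15, a_41 = 14/280 = 0.05
  a_12 = 49.5/110 = 0.45, a_22 = 0/110 = 0.00, a_32 = 5.5/110 = 0.05, a_42 = 38.5/110 = 0.35
  a_13 = 33/330 = 0.10, a_23 = 0/330 = 0.00, a_33 = 16.5/330 = 0.05, a_43 = 16.5/330 = 0.05
  a_14 = 99/220 = 0.45, a_24 = 22/220 = 0.10, a_34 = 0/220 = 0.00, a_44 = 0/220 = 0.00
I − A =
  [   0.75    -0.45    -0.10    -0.45]
  [  -0.25     1.00     0.00    -0.10]
  [  -0.15    -0.05     0.95     0.00]
  [  -0.05    -0.35    -0.05     1.00]
Compute the cofactors C_ij = (−1)^(i+j)·(3×3 minor ij) of I−A; the adjugate is their transpose:
adj(I−A) = Cᵀ =
  [ 0.916500   0.583250   0.121250   0.470750]
  [ 0.243000   0.672750   0.034875   0.176625]
  [ 0.157500   0.127500   0.547125   0.083625]
  [ 0.138750   0.271000   0.045625   0.589375]
det(I−A) = Σ_j (I−A)_1j·C_1j = (0.75)(0.916500) + (-0.45)(0.243000) + (-0.10)(0.157500) + (-0.45)(0.138750) = 0.4998375
(I − A)⁻¹ = adj(I−A) / det(I−A) ≈
  [   1.8336     1.1669     0.2426     0.9418]
  [   0.4862     1.3459     0.0698     0.3534]
  [   0.3151     0.2551     1.0946     0.1673]
  [   0.2776     0.5422     0.0913     1.1791]
x = (I − A)⁻¹ d = adj(I−A)·d / det(I−A), with det(I−A) = 0.4998375:
  x_1 = (0.916500·245 + 0.583250·275 + 0.121250·220 + 0.470750·45) / 0.4998375 = 432.795 / 0.4998375 ≈ 865.9
  x_2 = (0.243000·245 + 0.672750·275 + 0.034875·220 + 0.176625·45) / 0.4998375 = 260.161875 / 0.4998375 ≈ 520.5
  x_3 = (0.157500·245 + 0.127500·275 + 0.547125·220 + 0.083625·45) / 0.4998375 = 197.780625 / 0.4998375 ≈ 395.7
  x_4 = (0.138750·245 + 0.271000·275 + 0.045625·220 + 0.589375·45) / 0.4998375 = 145.078125 / 0.4998375 ≈ 290.3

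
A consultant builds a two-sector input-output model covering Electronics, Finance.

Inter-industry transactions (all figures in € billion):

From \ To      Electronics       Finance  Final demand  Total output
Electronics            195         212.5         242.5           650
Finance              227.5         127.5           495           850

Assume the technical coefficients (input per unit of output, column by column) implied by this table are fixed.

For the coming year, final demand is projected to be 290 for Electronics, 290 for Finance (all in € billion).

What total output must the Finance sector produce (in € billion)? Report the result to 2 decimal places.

Technical coefficients a_ij = z_ij / X_j:
  a_EE = 195/650 = 0.30, a_FE = 227.5/650 = 0.35
  a_EF = 212.5/850 = 0.25, a_FF = 127.5/850 = 0.15
I − A =
  [   0.70    -0.25]
  [  -0.35     0.85]
det(I−A) = (0.70)(0.85) − (-0.25)(-0.35) = 0.5075
adj(I−A) = [[0.85, 0.25], [0.35, 0.70]]
(I − A)⁻¹ = adj(I−A) / det(I−A) ≈
  [   1.6749     0.4926]
  [   0.6897     1.3793]
x = (I − A)⁻¹ d = adj(I−A)·d / det(I−A), with det(I−A) = 0.5075:
  x_E = (0.85·290 + 0.25·290) / 0.5075 = 319.00 / 0.5075 ≈ 628.57
  x_F = (0.35·290 + 0.70·290) / 0.5075 = 304.50 / 0.5075 = 600.00

x_F = 600.00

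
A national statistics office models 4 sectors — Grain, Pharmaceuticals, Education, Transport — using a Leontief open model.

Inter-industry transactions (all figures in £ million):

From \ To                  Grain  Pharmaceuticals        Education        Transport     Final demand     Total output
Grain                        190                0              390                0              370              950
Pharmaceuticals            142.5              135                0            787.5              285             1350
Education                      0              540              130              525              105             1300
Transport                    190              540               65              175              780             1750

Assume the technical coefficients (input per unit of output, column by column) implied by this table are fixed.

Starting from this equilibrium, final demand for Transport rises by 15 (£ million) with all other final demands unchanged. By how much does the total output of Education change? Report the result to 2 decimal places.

Δx_3 = 13.95

Technical coefficients a_ij = z_ij / X_j:
  a_11 = 190/950 = 0.20, a_21 = 142.5/950 = 0.15, a_31 = 0/950 = 0.00, a_41 = 190/950 = 0.20
  a_12 = 0/1350 = 0.00, a_22 = 135/1350 = 0.10, a_32 = 540/1350 = 0.40, a_42 = 540/1350 = 0.40
  a_13 = 390/1300 = 0.30, a_23 = 0/1300 = 0.00, a_33 = 130/1300 = 0.10, a_43 = 65/1300 = 0.05
  a_14 = 0/1750 = 0.00, a_24 = 787.5/1750 = 0.45, a_34 = 525/1750 = 0.30, a_44 = 175/1750 = 0.10
I − A =
  [   0.80     0.00    -0.30     0.00]
  [  -0.15     0.90     0.00    -0.45]
  [   0.00    -0.40     0.90    -0.30]
  [  -0.20    -0.40    -0.05     0.90]
Compute the cofactors C_ij = (−1)^(i+j)·(3×3 minor ij) of I−A; the adjugate is their transpose:
adj(I−A) = Cᵀ =
  [ 0.54450   0.14400   0.18900   0.13500]
  [ 0.20025   0.61800   0.08550   0.33750]
  [ 0.16200   0.38400   0.50400   0.36000]
  [ 0.21900   0.32800   0.10800   0.63000]
det(I−A) = Σ_j (I−A)_1j·C_1j = (0.80)(0.54450) + (0.00)(0.20025) + (-0.30)(0.16200) + (0.00)(0.21900) = 0.3870
(I − A)⁻¹ = adj(I−A) / det(I−A) ≈
  [   1.4070     0.3721     0.4884     0.3488]
  [   0.5174     1.5969     0.2209     0.8721]
  [   0.4186     0.9922     1.3023     0.9302]
  [   0.5659     0.8475     0.2791     1.6279]
Δx = (I − A)⁻¹ Δd with Δd having +15 in the Transport component and 0 elsewhere.
So Δx_3 = L_34 · (+15), where L_34 = adj(I−A)_34 / det(I−A) = 0.36000 / 0.3870.
Δx_3 = 0.36000 × (+15) / 0.3870 = 5.40 / 0.3870 ≈ 13.95.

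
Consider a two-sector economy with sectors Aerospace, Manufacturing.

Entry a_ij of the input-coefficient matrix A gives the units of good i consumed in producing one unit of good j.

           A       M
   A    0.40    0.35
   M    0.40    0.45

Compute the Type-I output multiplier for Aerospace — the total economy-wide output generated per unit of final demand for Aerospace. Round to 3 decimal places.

I − A =
  [   0.60    -0.35]
  [  -0.40     0.55]
det(I−A) = (0.60)(0.55) − (-0.35)(-0.40) = 0.1900
adj(I−A) = [[0.55, 0.35], [0.40, 0.60]]
(I − A)⁻¹ = adj(I−A) / det(I−A) ≈
  [   2.8947     1.8421]
  [   2.1053     3.1579]
The output multiplier for sector j is the column-j sum of the Leontief inverse (I − A)⁻¹ = adj(I−A) / det(I−A).
Column A of adj(I−A): (0.55, 0.40); det(I−A) = 0.1900.
m_A = (0.55 + 0.40) / 0.1900 = 0.95 / 0.1900 = 5.000.

m_A = 5.000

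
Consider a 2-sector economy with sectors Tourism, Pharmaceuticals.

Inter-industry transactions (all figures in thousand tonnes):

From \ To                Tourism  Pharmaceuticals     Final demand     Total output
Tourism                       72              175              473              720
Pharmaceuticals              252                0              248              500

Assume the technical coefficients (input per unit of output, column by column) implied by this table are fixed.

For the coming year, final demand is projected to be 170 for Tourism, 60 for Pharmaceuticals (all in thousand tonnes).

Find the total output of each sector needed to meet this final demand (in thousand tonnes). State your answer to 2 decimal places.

Technical coefficients a_ij = z_ij / X_j:
  a_11 = 72/720 = 0.10, a_21 = 252/720 = 0.35
  a_12 = 175/500 = 0.35, a_22 = 0/500 = 0.00
I − A =
  [   0.90    -0.35]
  [  -0.35     1.00]
det(I−A) = (0.90)(1.00) − (-0.35)(-0.35) = 0.7775
adj(I−A) = [[1.00, 0.35], [0.35, 0.90]]
(I − A)⁻¹ = adj(I−A) / det(I−A) ≈
  [   1.2862     0.4502]
  [   0.4502     1.1576]
x = (I − A)⁻¹ d = adj(I−A)·d / det(I−A), with det(I−A) = 0.7775:
  x_1 = (1.00·170 + 0.35·60) / 0.7775 = 191.00 / 0.7775 ≈ 245.66
  x_2 = (0.35·170 + 0.90·60) / 0.7775 = 113.50 / 0.7775 ≈ 145.98

x_1 = 245.66, x_2 = 145.98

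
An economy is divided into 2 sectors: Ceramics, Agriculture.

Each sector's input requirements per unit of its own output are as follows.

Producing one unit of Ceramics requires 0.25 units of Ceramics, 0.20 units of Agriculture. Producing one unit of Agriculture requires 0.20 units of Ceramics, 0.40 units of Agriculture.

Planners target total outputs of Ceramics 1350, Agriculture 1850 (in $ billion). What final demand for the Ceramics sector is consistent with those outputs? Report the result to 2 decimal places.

d_C = 642.50

I − A =
  [   0.75    -0.20]
  [  -0.20     0.60]
d = (I − A) x:
  d_C = (+0.75)·1350 + (-0.20)·1850 = 642.50
  d_A = (-0.20)·1350 + (+0.60)·1850 = 840.00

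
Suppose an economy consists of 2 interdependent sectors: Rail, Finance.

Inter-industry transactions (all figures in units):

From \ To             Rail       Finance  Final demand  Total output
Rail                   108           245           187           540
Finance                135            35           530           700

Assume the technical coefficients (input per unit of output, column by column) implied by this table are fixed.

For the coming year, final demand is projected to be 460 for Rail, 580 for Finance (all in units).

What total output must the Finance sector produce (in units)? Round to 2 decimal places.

x_F = 860.97

Technical coefficients a_ij = z_ij / X_j:
  a_RR = 108/540 = 0.20, a_FR = 135/540 = 0.25
  a_RF = 245/700 = 0.35, a_FF = 35/700 = 0.05
I − A =
  [   0.80    -0.35]
  [  -0.25     0.95]
det(I−A) = (0.80)(0.95) − (-0.35)(-0.25) = 0.6725
adj(I−A) = [[0.95, 0.35], [0.25, 0.80]]
(I − A)⁻¹ = adj(I−A) / det(I−A) ≈
  [   1.4126     0.5204]
  [   0.3717     1.1896]
x = (I − A)⁻¹ d = adj(I−A)·d / det(I−A), with det(I−A) = 0.6725:
  x_R = (0.95·460 + 0.35·580) / 0.6725 = 640.00 / 0.6725 ≈ 951.67
  x_F = (0.25·460 + 0.80·580) / 0.6725 = 579.00 / 0.6725 ≈ 860.97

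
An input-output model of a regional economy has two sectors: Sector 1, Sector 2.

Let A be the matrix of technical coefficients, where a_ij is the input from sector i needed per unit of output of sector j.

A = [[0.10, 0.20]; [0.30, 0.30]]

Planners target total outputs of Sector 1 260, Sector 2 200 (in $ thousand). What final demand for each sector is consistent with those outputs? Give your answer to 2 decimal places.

I − A =
  [   0.90    -0.20]
  [  -0.30     0.70]
d = (I − A) x:
  d_1 = (+0.90)·260 + (-0.20)·200 = 194.00
  d_2 = (-0.30)·260 + (+0.70)·200 = 62.00

d_1 = 194.00, d_2 = 62.00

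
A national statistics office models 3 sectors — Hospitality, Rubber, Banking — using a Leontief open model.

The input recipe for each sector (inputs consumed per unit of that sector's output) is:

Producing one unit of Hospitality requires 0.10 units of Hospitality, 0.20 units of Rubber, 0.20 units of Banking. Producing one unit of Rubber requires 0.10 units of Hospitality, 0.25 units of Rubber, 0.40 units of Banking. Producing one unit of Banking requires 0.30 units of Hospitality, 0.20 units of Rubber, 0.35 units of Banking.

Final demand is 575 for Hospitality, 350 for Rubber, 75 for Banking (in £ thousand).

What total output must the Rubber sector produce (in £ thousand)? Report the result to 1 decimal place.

I − A =
  [   0.90    -0.10    -0.30]
  [  -0.20     0.75    -0.20]
  [  -0.20    -0.40     0.65]
Cofactors of I−A, C_ij = (−1)^(i+j)·(minor ij) (rows/columns in the sector order above):
  C_11 = (0.75)(0.65) − (-0.20)(-0.40) = 0.4075
  C_12 = −[(-0.20)(0.65) − (-0.20)(-0.20)] = 0.1700
  C_13 = (-0.20)(-0.40) − (0.75)(-0.20) = 0.2300
  C_21 = −[(-0.10)(0.65) − (-0.30)(-0.40)] = 0.1850
  C_22 = (0.90)(0.65) − (-0.30)(-0.20) = 0.5250
  C_23 = −[(0.90)(-0.40) − (-0.10)(-0.20)] = 0.3800
  C_31 = (-0.10)(-0.20) − (-0.30)(0.75) = 0.2450
  C_32 = −[(0.90)(-0.20) − (-0.30)(-0.20)] = 0.2400
  C_33 = (0.90)(0.75) − (-0.10)(-0.20) = 0.6550
det(I−A) = Σ_j (I−A)_1j·C_1j = (0.90)(0.4075) + (-0.10)(0.1700) + (-0.30)(0.2300) = 0.28075
adj(I−A) = Cᵀ =
  [ 0.4075   0.1850   0.2450]
  [ 0.1700   0.5250   0.2400]
  [ 0.2300   0.3800   0.6550]
(I − A)⁻¹ = adj(I−A) / det(I−A) ≈
  [   1.4515     0.6589     0.8727]
  [   0.6055     1.8700     0.8549]
  [   0.8192     1.3535     2.3330]
x = (I − A)⁻¹ d = adj(I−A)·d / det(I−A), with det(I−A) = 0.28075:
  x_1 = (0.4075·575 + 0.1850·350 + 0.2450·75) / 0.28075 = 317.4375 / 0.28075 ≈ 1130.7
  x_2 = (0.1700·575 + 0.5250·350 + 0.2400·75) / 0.28075 = 299.50 / 0.28075 ≈ 1066.8
  x_3 = (0.2300·575 + 0.3800·350 + 0.6550·75) / 0.28075 = 314.375 / 0.28075 ≈ 1119.8

x_2 = 1066.8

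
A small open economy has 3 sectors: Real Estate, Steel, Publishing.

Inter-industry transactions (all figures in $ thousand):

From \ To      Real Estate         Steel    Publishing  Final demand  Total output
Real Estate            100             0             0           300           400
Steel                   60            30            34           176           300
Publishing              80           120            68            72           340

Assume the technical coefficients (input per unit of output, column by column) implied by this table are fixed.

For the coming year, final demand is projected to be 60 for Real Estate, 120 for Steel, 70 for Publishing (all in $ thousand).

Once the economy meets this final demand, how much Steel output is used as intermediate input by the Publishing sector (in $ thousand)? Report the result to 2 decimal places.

Technical coefficients a_ij = z_ij / X_j:
  a_RR = 100/400 = 0.25, a_SR = 60/400 = 0.15, a_PR = 80/400 = 0.20
  a_RS = 0/300 = 0.00, a_SS = 30/300 = 0.10, a_PS = 120/300 = 0.40
  a_RP = 0/340 = 0.00, a_SP = 34/340 = 0.10, a_PP = 68/340 = 0.20
I − A =
  [   0.75     0.00     0.00]
  [  -0.15     0.90    -0.10]
  [  -0.20    -0.40     0.80]
Cofactors of I−A, C_ij = (−1)^(i+j)·(minor ij) (rows/columns in the sector order above):
  C_11 = (0.90)(0.80) − (-0.10)(-0.40) = 0.6800
  C_12 = −[(-0.15)(0.80) − (-0.10)(-0.20)] = 0.1400
  C_13 = (-0.15)(-0.40) − (0.90)(-0.20) = 0.2400
  C_21 = −[(0.00)(0.80) − (0.00)(-0.40)] = 0.0000
  C_22 = (0.75)(0.80) − (0.00)(-0.20) = 0.6000
  C_23 = −[(0.75)(-0.40) − (0.00)(-0.20)] = 0.3000
  C_31 = (0.00)(-0.10) − (0.00)(0.90) = 0.0000
  C_32 = −[(0.75)(-0.10) − (0.00)(-0.15)] = 0.0750
  C_33 = (0.75)(0.90) − (0.00)(-0.15) = 0.6750
det(I−A) = Σ_j (I−A)_1j·C_1j = (0.75)(0.6800) + (0.00)(0.1400) + (0.00)(0.2400) = 0.5100
adj(I−A) = Cᵀ =
  [ 0.6800   0.0000   0.0000]
  [ 0.1400   0.6000   0.0750]
  [ 0.2400   0.3000   0.6750]
(I − A)⁻¹ = adj(I−A) / det(I−A) ≈
  [   1.3333     0.0000     0.0000]
  [   0.2745     1.1765     0.1471]
  [   0.4706     0.5882     1.3235]
First solve x = (I − A)⁻¹ d = adj(I−A)·d / det(I−A); in particular x_P = (0.2400·60 + 0.3000·120 + 0.6750·70) / 0.5100 = 97.65 / 0.5100 ≈ 191.4706.
Intermediate flow from S to P: z_SP = a_SP · x_P = 0.10 × 97.65 / 0.5100 = 9.765 / 0.5100 ≈ 19.15.

z_SP = 19.15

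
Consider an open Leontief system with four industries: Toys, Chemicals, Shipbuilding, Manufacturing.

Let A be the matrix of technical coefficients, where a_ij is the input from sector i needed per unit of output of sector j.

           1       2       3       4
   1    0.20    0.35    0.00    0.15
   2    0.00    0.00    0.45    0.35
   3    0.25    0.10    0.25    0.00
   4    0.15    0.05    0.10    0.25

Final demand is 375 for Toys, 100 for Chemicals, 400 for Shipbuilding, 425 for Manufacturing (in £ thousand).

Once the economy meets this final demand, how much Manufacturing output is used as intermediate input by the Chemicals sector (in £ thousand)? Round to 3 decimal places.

z_42 = 44.361

I − A =
  [   0.80    -0.35     0.00    -0.15]
  [   0.00     1.00    -0.45    -0.35]
  [  -0.25    -0.10     0.75     0.00]
  [  -0.15    -0.05    -0.10     0.75]
Compute the cofactors C_ij = (−1)^(i+j)·(3×3 minor ij) of I−A; the adjugate is their transpose:
adj(I−A) = Cᵀ =
  [ 0.512125   0.204000   0.148750   0.197625]
  [ 0.132500   0.429375   0.287875   0.226875]
  [ 0.188375   0.125250   0.545125   0.096125]
  [ 0.136375   0.086125   0.121625   0.524625]
det(I−A) = Σ_j (I−A)_1j·C_1j = (0.80)(0.512125) + (-0.35)(0.132500) + (0.00)(0.188375) + (-0.15)(0.136375) = 0.34286875
(I − A)⁻¹ = adj(I−A) / det(I−A) ≈
  [   1.4936     0.5950     0.4338     0.5764]
  [   0.3864     1.2523     0.8396     0.6617]
  [   0.5494     0.3653     1.5899     0.2804]
  [   0.3977     0.2512     0.3547     1.5301]
First solve x = (I − A)⁻¹ d = adj(I−A)·d / det(I−A); in particular x_2 = (0.132500·375 + 0.429375·100 + 0.287875·400 + 0.226875·425) / 0.34286875 = 304.196875 / 0.34286875 ≈ 887.21085.
Intermediate flow from 4 to 2: z_42 = a_42 · x_2 = 0.05 × 304.196875 / 0.34286875 = 15.20984375 / 0.34286875 ≈ 44.361.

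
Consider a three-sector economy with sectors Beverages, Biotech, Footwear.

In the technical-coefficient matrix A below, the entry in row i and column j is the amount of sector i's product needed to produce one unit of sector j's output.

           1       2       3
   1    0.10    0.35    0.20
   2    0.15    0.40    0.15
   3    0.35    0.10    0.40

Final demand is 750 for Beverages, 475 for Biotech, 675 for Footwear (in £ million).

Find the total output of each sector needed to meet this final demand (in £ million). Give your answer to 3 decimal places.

I − A =
  [   0.90    -0.35    -0.20]
  [  -0.15     0.60    -0.15]
  [  -0.35    -0.10     0.60]
Cofactors of I−A, C_ij = (−1)^(i+j)·(minor ij) (rows/columns in the sector order above):
  C_11 = (0.60)(0.60) − (-0.15)(-0.10) = 0.3450
  C_12 = −[(-0.15)(0.60) − (-0.15)(-0.35)] = 0.1425
  C_13 = (-0.15)(-0.10) − (0.60)(-0.35) = 0.2250
  C_21 = −[(-0.35)(0.60) − (-0.20)(-0.10)] = 0.2300
  C_22 = (0.90)(0.60) − (-0.20)(-0.35) = 0.4700
  C_23 = −[(0.90)(-0.10) − (-0.35)(-0.35)] = 0.2125
  C_31 = (-0.35)(-0.15) − (-0.20)(0.60) = 0.1725
  C_32 = −[(0.90)(-0.15) − (-0.20)(-0.15)] = 0.1650
  C_33 = (0.90)(0.60) − (-0.35)(-0.15) = 0.4875
det(I−A) = Σ_j (I−A)_1j·C_1j = (0.90)(0.3450) + (-0.35)(0.1425) + (-0.20)(0.2250) = 0.215625
adj(I−A) = Cᵀ =
  [ 0.3450   0.2300   0.1725]
  [ 0.1425   0.4700   0.1650]
  [ 0.2250   0.2125   0.4875]
(I − A)⁻¹ = adj(I−A) / det(I−A) ≈
  [   1.6000     1.0667     0.8000]
  [   0.6609     2.1797     0.7652]
  [   1.0435     0.9855     2.2609]
x = (I − A)⁻¹ d = adj(I−A)·d / det(I−A), with det(I−A) = 0.215625:
  x_1 = (0.3450·750 + 0.2300·475 + 0.1725·675) / 0.215625 = 484.4375 / 0.215625 ≈ 2246.667
  x_2 = (0.1425·750 + 0.4700·475 + 0.1650·675) / 0.215625 = 441.50 / 0.215625 ≈ 2047.536
  x_3 = (0.2250·750 + 0.2125·475 + 0.4875·675) / 0.215625 = 598.75 / 0.215625 ≈ 2776.812

x_1 = 2246.667, x_2 = 2047.536, x_3 = 2776.812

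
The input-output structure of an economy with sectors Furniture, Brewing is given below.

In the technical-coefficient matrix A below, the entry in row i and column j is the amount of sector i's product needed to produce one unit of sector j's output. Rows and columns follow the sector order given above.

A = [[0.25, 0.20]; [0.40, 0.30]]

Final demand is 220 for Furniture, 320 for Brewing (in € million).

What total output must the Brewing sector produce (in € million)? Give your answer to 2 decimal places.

I − A =
  [   0.75    -0.20]
  [  -0.40     0.70]
det(I−A) = (0.75)(0.70) − (-0.20)(-0.40) = 0.4450
adj(I−A) = [[0.70, 0.20], [0.40, 0.75]]
(I − A)⁻¹ = adj(I−A) / det(I−A) ≈
  [   1.5730     0.4494]
  [   0.8989     1.6854]
x = (I − A)⁻¹ d = adj(I−A)·d / det(I−A), with det(I−A) = 0.4450:
  x_1 = (0.70·220 + 0.20·320) / 0.4450 = 218.00 / 0.4450 ≈ 489.89
  x_2 = (0.40·220 + 0.75·320) / 0.4450 = 328.00 / 0.4450 ≈ 737.08

x_2 = 737.08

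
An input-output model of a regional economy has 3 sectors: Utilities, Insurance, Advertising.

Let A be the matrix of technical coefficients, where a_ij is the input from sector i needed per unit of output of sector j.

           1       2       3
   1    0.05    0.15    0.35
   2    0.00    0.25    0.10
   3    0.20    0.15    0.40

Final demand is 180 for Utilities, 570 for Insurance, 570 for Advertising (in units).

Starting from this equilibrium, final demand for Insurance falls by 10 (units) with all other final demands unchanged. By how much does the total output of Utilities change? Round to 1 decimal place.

I − A =
  [   0.95    -0.15    -0.35]
  [   0.00     0.75    -0.10]
  [  -0.20    -0.15     0.60]
Cofactors of I−A, C_ij = (−1)^(i+j)·(minor ij) (rows/columns in the sector order above):
  C_11 = (0.75)(0.60) − (-0.10)(-0.15) = 0.4350
  C_12 = −[(0.00)(0.60) − (-0.10)(-0.20)] = 0.0200
  C_13 = (0.00)(-0.15) − (0.75)(-0.20) = 0.1500
  C_21 = −[(-0.15)(0.60) − (-0.35)(-0.15)] = 0.1425
  C_22 = (0.95)(0.60) − (-0.35)(-0.20) = 0.5000
  C_23 = −[(0.95)(-0.15) − (-0.15)(-0.20)] = 0.1725
  C_31 = (-0.15)(-0.10) − (-0.35)(0.75) = 0.2775
  C_32 = −[(0.95)(-0.10) − (-0.35)(0.00)] = 0.0950
  C_33 = (0.95)(0.75) − (-0.15)(0.00) = 0.7125
det(I−A) = Σ_j (I−A)_1j·C_1j = (0.95)(0.4350) + (-0.15)(0.0200) + (-0.35)(0.1500) = 0.35775
adj(I−A) = Cᵀ =
  [ 0.4350   0.1425   0.2775]
  [ 0.0200   0.5000   0.0950]
  [ 0.1500   0.1725   0.7125]
(I − A)⁻¹ = adj(I−A) / det(I−A) ≈
  [   1.2159     0.3983     0.7757]
  [   0.0559     1.3976     0.2655]
  [   0.4193     0.4822     1.9916]
Δx = (I − A)⁻¹ Δd with Δd having -10 in the Insurance component and 0 elsewhere.
So Δx_1 = L_12 · (-10), where L_12 = adj(I−A)_12 / det(I−A) = 0.1425 / 0.35775.
Δx_1 = 0.1425 × (-10) / 0.35775 = -1.425 / 0.35775 ≈ -4.0.

Δx_1 = -4.0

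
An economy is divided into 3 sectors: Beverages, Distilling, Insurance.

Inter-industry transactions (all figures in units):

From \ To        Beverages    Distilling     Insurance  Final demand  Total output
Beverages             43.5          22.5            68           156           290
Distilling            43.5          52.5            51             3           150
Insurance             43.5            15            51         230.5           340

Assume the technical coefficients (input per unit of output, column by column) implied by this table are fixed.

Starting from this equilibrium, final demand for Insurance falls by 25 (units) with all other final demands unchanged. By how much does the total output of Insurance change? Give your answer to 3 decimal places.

Δx_3 = -32.170

Technical coefficients a_ij = z_ij / X_j:
  a_11 = 43.5/290 = 0.15, a_21 = 43.5/290 = 0.15, a_31 = 43.5/290 = 0.15
  a_12 = 22.5/150 = 0.15, a_22 = 52.5/150 = 0.35, a_32 = 15/150 = 0.10
  a_13 = 68/340 = 0.20, a_23 = 51/340 = 0.15, a_33 = 51/340 = 0.15
I − A =
  [   0.85    -0.15    -0.20]
  [  -0.15     0.65    -0.15]
  [  -0.15    -0.10     0.85]
Cofactors of I−A, C_ij = (−1)^(i+j)·(minor ij) (rows/columns in the sector order above):
  C_11 = (0.65)(0.85) − (-0.15)(-0.10) = 0.5375
  C_12 = −[(-0.15)(0.85) − (-0.15)(-0.15)] = 0.1500
  C_13 = (-0.15)(-0.10) − (0.65)(-0.15) = 0.1125
  C_21 = −[(-0.15)(0.85) − (-0.20)(-0.10)] = 0.1475
  C_22 = (0.85)(0.85) − (-0.20)(-0.15) = 0.6925
  C_23 = −[(0.85)(-0.10) − (-0.15)(-0.15)] = 0.1075
  C_31 = (-0.15)(-0.15) − (-0.20)(0.65) = 0.1525
  C_32 = −[(0.85)(-0.15) − (-0.20)(-0.15)] = 0.1575
  C_33 = (0.85)(0.65) − (-0.15)(-0.15) = 0.5300
det(I−A) = Σ_j (I−A)_1j·C_1j = (0.85)(0.5375) + (-0.15)(0.1500) + (-0.20)(0.1125) = 0.411875
adj(I−A) = Cᵀ =
  [ 0.5375   0.1475   0.1525]
  [ 0.1500   0.6925   0.1575]
  [ 0.1125   0.1075   0.5300]
(I − A)⁻¹ = adj(I−A) / det(I−A) ≈
  [   1.3050     0.3581     0.3703]
  [   0.3642     1.6813     0.3824]
  [   0.2731     0.2610     1.2868]
Δx = (I − A)⁻¹ Δd with Δd having -25 in the Insurance component and 0 elsewhere.
So Δx_3 = L_33 · (-25), where L_33 = adj(I−A)_33 / det(I−A) = 0.5300 / 0.411875.
Δx_3 = 0.5300 × (-25) / 0.411875 = -13.25 / 0.411875 ≈ -32.170.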